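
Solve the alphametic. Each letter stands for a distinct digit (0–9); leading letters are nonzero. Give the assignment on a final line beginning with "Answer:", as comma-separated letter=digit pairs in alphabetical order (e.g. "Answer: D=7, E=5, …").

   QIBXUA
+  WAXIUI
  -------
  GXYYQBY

Step 1. [G] the sum has 7 digits but both addends have 6; that extra leading digit G is the final carry, namely 1, so G=1.
Step 2. [col 1: A + I ≡ Y (mod 10)] I=3 is one option consistent with column 1 (A + I ≡ Y (mod 10), carry-in 0) — take it, so I=3.
Step 3. [col 1: A + I ≡ Y (mod 10)] no forcing yet in column 1 (carry-in 0); Y=9 is free and consistent — try it, so Y=9.
Step 4. [col 1: A + I ≡ Y (mod 10)] column 1: given I=3, Y=9, carry-in 0, and digits 1,3,9 already taken and all letters distinct, A+I≡Y (mod 10) forces A=6. So A=6.
Step 5. [col 2: U + U ≡ B (mod 10)] column 2 (U + U ≡ B (mod 10), carry-in 0) doesn't pin U yet; pick U=2 and continue, so U=2.
Step 6. [col 2: U + U ≡ B (mod 10)] column 2: given U=2, carry-in 0, and digits 1,2,3,6,9 already taken and all letters distinct, U+U≡B (mod 10) forces B=4 ⇒ B=4.
Step 7. [col 3: X + I ≡ Q (mod 10)] X=5 is one option consistent with column 3 (X + I ≡ Q (mod 10), carry-in 0) — take it. So X=5.
Step 8. [col 3: X + I ≡ Q (mod 10)] column 3: given X=5, I=3, carry-in 0, and digits 1,2,3,4,5,6,9 already taken and all letters distinct, X+I≡Q (mod 10) forces Q=8. So Q=8.
Step 9. [col 6: Q + W ≡ X (mod 10)] column 6: given Q=8, X=5, carry-in 0, and digits 1,2,3,4,5,6,8,9 already taken and all letters distinct, Q+W≡X (mod 10) forces W=7, so W=7.

Answer: A=6, B=4, G=1, I=3, Q=8, U=2, W=7, X=5, Y=9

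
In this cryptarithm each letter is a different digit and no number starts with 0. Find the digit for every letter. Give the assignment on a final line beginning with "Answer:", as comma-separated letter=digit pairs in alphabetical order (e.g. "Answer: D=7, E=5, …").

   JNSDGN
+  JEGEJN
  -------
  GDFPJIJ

Step 1. [col 1: N + N ≡ J (mod 10)] no forcing yet in column 1 (carry-in 0); N=3 is free and consistent — try it, so N=3.
Step 2. [col 1: N + N ≡ J (mod 10)] from column 1 (N=3, carry-in 0, digits 3 already taken and all letters distinct): J must equal 6. So J=6.
Step 3. [col 2: G + J ≡ I (mod 10)] I=7 is one option consistent with column 2 (G + J ≡ I (mod 10), carry-in 0) — take it ⇒ I=7.
Step 4. [col 2: G + J ≡ I (mod 10)] in column 2 we have G+J≡I with carry-in 0; given J=6, I=7 and digits 3,6,7 already taken and all letters distinct, that pins G to 1. So G=1.
Step 5. [col 3: D + E ≡ J (mod 10)] several values work for E in column 3 (D + E ≡ J (mod 10), carry-in 0); try E=4, so E=4.
Step 6. [col 3: D + E ≡ J (mod 10)] column 3 reads D+E+carry(0)=J with E=4, J=6; with digits 1,3,4,6,7 already taken and all letters distinct, the only value for D is 2. So D=2.
Step 7. [col 4: S + G ≡ P (mod 10)] column 4 (S + G ≡ P (mod 10), carry-in 0) doesn't pin P yet; pick P=0 and continue. So P=0.
Step 8. [col 4: S + G ≡ P (mod 10)] column 4: given G=1, P=0, carry-in 0, and digits 0,1,2,3,4,6,7 already taken and all letters distinct, S+G≡P (mod 10) forces S=9, so S=9.
Step 9. [col 5: N + E ≡ F (mod 10)] from column 5 (N=3, E=4, carry-in 1, digits 0,1,2,3,4,6,7,9 already taken and all letters distinct): F must equal 8, so F=8.

Answer: D=2, E=4, F=8, G=1, I=7, J=6, N=3, P=0, S=9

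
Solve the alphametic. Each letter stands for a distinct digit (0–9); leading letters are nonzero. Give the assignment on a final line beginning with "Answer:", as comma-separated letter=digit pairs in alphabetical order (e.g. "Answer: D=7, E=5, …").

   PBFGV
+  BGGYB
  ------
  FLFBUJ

Step 1. [col 1: V + B ≡ J (mod 10)] V=2 is one option consistent with column 1 (V + B ≡ J (mod 10), carry-in 0) — take it. So V=2.
Step 2. [col 1: V + B ≡ J (mod 10)] column 1 (V + B ≡ J (mod 10), carry-in 0) doesn't pin J yet; pick J=8 and continue ⇒ J=8.
Step 3. [col 1: V + B ≡ J (mod 10)] column 1 reads V+B+carry(0)=J with V=2, J=8; with digits 2,8 already taken and all letters distinct, the only value for B is 6, so B=6.
Step 4. [col 2: G + Y ≡ U (mod 10)] U=9 is one option consistent with column 2 (G + Y ≡ U (mod 10), carry-in 0) — take it, so U=9.
Step 5. [col 2: G + Y ≡ U (mod 10)] several values work for G in column 2 (G + Y ≡ U (mod 10), carry-in 0); try G=5. So G=5.
Step 6. [col 2: G + Y ≡ U (mod 10)] column 2 reads G+Y+carry(0)=U with G=5, U=9; with digits 2,5,6,8,9 already taken and all letters distinct, the only value for Y is 4 ⇒ Y=4.
Step 7. [col 3: F + G ≡ B (mod 10)] from column 3 (G=5, B=6, carry-in 0, digits 2,4,5,6,8,9 already taken and all letters distinct): F must equal 1 ⇒ F=1.
Step 8. [col 5: P + B ≡ L (mod 10)] several values work for P in column 5 (P + B ≡ L (mod 10), carry-in 1); try P=3, so P=3.
Step 9. [col 5: P + B ≡ L (mod 10)] in column 5 we have P+B≡L with carry-in 1; given P=3, B=6 and digits 1,2,3,4,5,6,8,9 already taken and all letters distinct, that pins L to 0 ⇒ L=0.

Answer: B=6, F=1, G=5, J=8, L=0, P=3, U=9, V=2, Y=4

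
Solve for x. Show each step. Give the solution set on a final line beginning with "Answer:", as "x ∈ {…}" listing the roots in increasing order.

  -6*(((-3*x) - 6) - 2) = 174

Step 1. [-6*(((-3*x) - 6) - 2) = 174] -6·(inner) — divide through by -6, so div: ((-3*x) - 6) - 2 = -29.
Step 2. [((-3*x) - 6) - 2 = -29] the outer -2 inverts by adding 2 ⇒ sub: (-3*x) - 6 = -27.
Step 3. [(-3*x) - 6 = -27] -3 | LHS and -3 | -27: pull -3 out ⇒ factor: x + 2 = 9.
Step 4. [x + 2 = 9] the outer +2 inverts by subtracting 2. So sub: x = 7.

Answer: x ∈ {7}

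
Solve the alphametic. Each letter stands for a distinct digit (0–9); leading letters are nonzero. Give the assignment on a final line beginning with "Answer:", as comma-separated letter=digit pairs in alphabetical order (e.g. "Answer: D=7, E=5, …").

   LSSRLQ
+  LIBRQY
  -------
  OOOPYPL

Step 1. [col 1: Q + Y ≡ L (mod 10)] several values work for L in column 1 (Q + Y ≡ L (mod 10), carry-in 0); try L=5. So L=5.
Step 2. [O] adding two 6-digit numbers gives at most 6+1 digits, and here it does — O is that final carry and must be 1, so O=1.
Step 3. [col 1: Q + Y ≡ L (mod 10)] column 1 (Q + Y ≡ L (mod 10), carry-in 0) doesn't pin Y yet; pick Y=2 and continue, so Y=2.
Step 4. [col 1: Q + Y ≡ L (mod 10)] column 1: given Y=2, L=5, carry-in 0, and digits 1,2,5 already taken and all letters distinct, Q+Y≡L (mod 10) forces Q=3 ⇒ Q=3.
Step 5. [col 2: L + Q ≡ P (mod 10)] from column 2 (L=5, Q=3, carry-in 0, digits 1,2,3,5 already taken and all letters distinct): P must equal 8 ⇒ P=8.
Step 6. [col 3: R + R ≡ Y (mod 10)] column 3 reads R+R+carry(0)=Y with Y=2; with digits 1,2,3,5,8 already taken and all letters distinct, the only value for R is 6 ⇒ R=6.
Step 7. [col 4: S + B ≡ P (mod 10)] B=0 is one option consistent with column 4 (S + B ≡ P (mod 10), carry-in 1) — take it. So B=0.
Step 8. [col 4: S + B ≡ P (mod 10)] column 4: given B=0, P=8, carry-in 1, and digits 0,1,2,3,5,6,8 already taken and all letters distinct, S+B≡P (mod 10) forces S=7. So S=7.
Step 9. [col 5: S + I ≡ O (mod 10)] column 5: given S=7, O=1, carry-in 0, and digits 0,1,2,3,5,6,7,8 already taken and all letters distinct, S+I≡O (mod 10) forces I=4, so I=4.

Answer: B=0, I=4, L=5, O=1, P=8, Q=3, R=6, S=7, Y=2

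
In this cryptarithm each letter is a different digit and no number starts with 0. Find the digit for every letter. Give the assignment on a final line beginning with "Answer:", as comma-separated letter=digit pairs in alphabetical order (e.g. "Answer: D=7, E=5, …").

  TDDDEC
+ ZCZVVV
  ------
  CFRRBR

Step 1. [col 1: C + V ≡ R (mod 10)] several values work for V in column 1 (C + V ≡ R (mod 10), carry-in 0); try V=1, so V=1.
Step 2. [col 1: C + V ≡ R (mod 10)] C=7 is one option consistent with column 1 (C + V ≡ R (mod 10), carry-in 0) — take it. So C=7.
Step 3. [col 1: C + V ≡ R (mod 10)] from column 1 (C=7, V=1, carry-in 0, digits 1,7 already taken and all letters distinct): R must equal 8, so R=8.
Step 4. [col 2: E + V ≡ B (mod 10)] B=0 is one option consistent with column 2 (E + V ≡ B (mod 10), carry-in 0) — take it ⇒ B=0.
Step 5. [col 2: E + V ≡ B (mod 10)] in column 2 we have E+V≡B with carry-in 0; given V=1, B=0 and digits 0,1,7,8 already taken and all letters distinct, that pins E to 9. So E=9.
Step 6. [col 3: D + V ≡ R (mod 10)] from column 3 (V=1, R=8, carry-in 1, digits 0,1,7,8,9 already taken and all letters distinct): D must equal 6 ⇒ D=6.
Step 7. [col 4: D + Z ≡ R (mod 10)] column 4 reads D+Z+carry(0)=R with D=6, R=8; with digits 0,1,6,7,8,9 already taken and all letters distinct, the only value for Z is 2. So Z=2.
Step 8. [col 5: D + C ≡ F (mod 10)] column 5 reads D+C+carry(0)=F with D=6, C=7; with digits 0,1,2,6,7,8,9 already taken and all letters distinct, the only value for F is 3, so F=3.
Step 9. [col 6: T + Z ≡ C (mod 10)] column 6 reads T+Z+carry(1)=C with Z=2, C=7; with digits 0,1,2,3,6,7,8,9 already taken and all letters distinct, the only value for T is 4 ⇒ T=4.

Answer: B=0, C=7, D=6, E=9, F=3, R=8, T=4, V=1, Z=2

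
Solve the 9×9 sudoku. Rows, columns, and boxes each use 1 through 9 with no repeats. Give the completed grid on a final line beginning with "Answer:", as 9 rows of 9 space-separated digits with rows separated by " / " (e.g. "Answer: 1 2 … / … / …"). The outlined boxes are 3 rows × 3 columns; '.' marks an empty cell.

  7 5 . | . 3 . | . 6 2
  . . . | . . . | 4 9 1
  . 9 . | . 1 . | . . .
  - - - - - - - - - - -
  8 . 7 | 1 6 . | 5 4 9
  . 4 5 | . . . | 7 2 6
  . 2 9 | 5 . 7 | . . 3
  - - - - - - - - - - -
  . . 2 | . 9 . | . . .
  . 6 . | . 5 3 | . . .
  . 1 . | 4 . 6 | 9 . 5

Step 1. [r1c7∈{8}] r1c7's peers cover all but 8, so r1c7=8.
Step 2. [r9c1∈{3}] only 3 remains possible at r9c1. So r9c1=3.
Step 3. [r9c3∈{8}] r9c3's peers cover all but 8 ⇒ r9c3=8.
Step 4. [r9c8∈{7}] only 7 remains possible at r9c8, so r9c8=7.
Step 5. [r8c4∈{2,7,8}] 7 has one home in row 8: r8c4. So r8c4=7.
Step 6. [r7c4∈{8}] r7c4 is down to just 8, so r7c4=8.
Step 7. [r3c6∈{2,4,5,8}] row 3 places 8 nowhere but r3c6, so r3c6=8.
Step 8. [r8c3∈{4}] only 4 remains possible at r8c3. So r8c3=4.
Step 9. [r6c7∈{1}] r6c7's peers cover all but 1, so r6c7=1.
Step 10. [r3c7∈{3}] only 3 remains possible at r3c7. So r3c7=3.
Step 11. [r3c3∈{6}] r3c3's peers cover all but 6. So r3c3=6.
Step 12. [r3c4∈{2}] r3c4's peers cover all but 2 ⇒ r3c4=2.
Step 13. [r8c8∈{1,8}] row 8 places 1 nowhere but r8c8, so r8c8=1.
Step 14. [r5c6∈{9}] only 9 remains possible at r5c6 ⇒ r5c6=9.
Step 15. [r2c3∈{3}] r2c3's peers cover all but 3. So r2c3=3.
Step 16. [r6c5∈{4,8}] row 6 places 4 nowhere but r6c5 ⇒ r6c5=4.
Step 17. [r7c9∈{4}] r7c9's peers cover all but 4, so r7c9=4.
Step 18. [r6c1∈{6}] nothing but 6 survives at r6c1. So r6c1=6.
Step 19. [r8c1∈{9}] r8c1's peers cover all but 9, so r8c1=9.
Step 20. [r4c6∈{2}] r4c6 is down to just 2 ⇒ r4c6=2.
Step 21. [r3c1∈{4}] only 4 remains possible at r3c1 ⇒ r3c1=4.
Step 22. [r7c6∈{1}] nothing but 1 survives at r7c6 ⇒ r7c6=1.
Step 23. [r2c5∈{7}] only 7 remains possible at r2c5. So r2c5=7.
Step 24. [r5c4∈{3}] r5c4 has the single candidate 3 ⇒ r5c4=3.
Step 25. [r2c1∈{2}] r2c1 is down to just 2 ⇒ r2c1=2.
Step 26. [r7c8∈{3}] nothing but 3 survives at r7c8 ⇒ r7c8=3.
Step 27. [r2c2∈{8}] r2c2 has the single candidate 8. So r2c2=8.
Step 28. [r4c2∈{3}] r4c2's peers cover all but 3. So r4c2=3.
Step 29. [r5c1∈{1}] r5c1's peers cover all but 1. So r5c1=1.
Step 30. [r1c4∈{9}] r1c4's peers cover all but 9, so r1c4=9.
Step 31. [r8c7∈{2}] r8c7 has the single candidate 2, so r8c7=2.
Step 32. [r3c8∈{5}] r3c8 has the single candidate 5 ⇒ r3c8=5.
Step 33. [r2c4∈{6}] only 6 remains possible at r2c4 ⇒ r2c4=6.
Step 34. [r8c9∈{8}] only 8 remains possible at r8c9. So r8c9=8.
Step 35. [r9c5∈{2}] r9c5 is down to just 2. So r9c5=2.
Step 36. [r1c3∈{1}] only 1 remains possible at r1c3 ⇒ r1c3=1.
Step 37. [r7c7∈{6}] nothing but 6 survives at r7c7. So r7c7=6.
Step 38. [r7c2∈{7}] r7c2's peers cover all but 7, so r7c2=7.
Step 39. [r7c1∈{5}] r7c1's peers cover all but 5, so r7c1=5.
Step 40. [r6c8∈{8}] r6c8's peers cover all but 8, so r6c8=8.
Step 41. [r3c9∈{7}] r3c9's peers cover all but 7, so r3c9=7.
Step 42. [r2c6∈{5}] r2c6 has the single candidate 5, so r2c6=5.
Step 43. [r1c6∈{4}] r1c6's peers cover all but 4. So r1c6=4.
Step 44. [r5c5∈{8}] r5c5's peers cover all but 8. So r5c5=8.

Answer: 7 5 1 9 3 4 8 6 2 / 2 8 3 6 7 5 4 9 1 / 4 9 6 2 1 8 3 5 7 / 8 3 7 1 6 2 5 4 9 / 1 4 5 3 8 9 7 2 6 / 6 2 9 5 4 7 1 8 3 / 5 7 2 8 9 1 6 3 4 / 9 6 4 7 5 3 2 1 8 / 3 1 8 4 2 6 9 7 5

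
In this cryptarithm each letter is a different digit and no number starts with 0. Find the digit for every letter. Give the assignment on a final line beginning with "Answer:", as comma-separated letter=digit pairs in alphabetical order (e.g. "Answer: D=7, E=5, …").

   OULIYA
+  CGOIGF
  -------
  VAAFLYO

Step 1. [col 1: A + F ≡ O (mod 10)] O=9 is one option consistent with column 1 (A + F ≡ O (mod 10), carry-in 0) — take it ⇒ O=9.
Step 2. [col 1: A + F ≡ O (mod 10)] column 1 (A + F ≡ O (mod 10), carry-in 0) doesn't pin F yet; pick F=3 and continue, so F=3.
Step 3. [V] adding two 6-digit numbers gives at most 6+1 digits, and here it does — V is that final carry and must be 1. So V=1.
Step 4. [col 1: A + F ≡ O (mod 10)] in column 1 we have A+F≡O with carry-in 0; given F=3, O=9 and digits 1,3,9 already taken and all letters distinct, that pins A to 6. So A=6.
Step 5. [col 2: Y + G ≡ Y (mod 10)] column 2 reads Y+G+carry(0)=Y with nothing yet; with digits 1,3,6,9 already taken and all letters distinct, the only value for G is 0, so G=0.
Step 6. [col 2: Y + G ≡ Y (mod 10)] column 2 (Y + G ≡ Y (mod 10), carry-in 0) doesn't pin Y yet; pick Y=8 and continue ⇒ Y=8.
Step 7. [col 3: I + I ≡ L (mod 10)] column 3 reads I+I+carry(0)=L with nothing yet; with digits 0,1,3,6,8,9 already taken and all letters distinct, the only value for L is 4 ⇒ L=4.
Step 8. [col 3: I + I ≡ L (mod 10)] no forcing yet in column 3 (carry-in 0); I=2 is free and consistent — try it, so I=2.
Step 9. [col 5: U + G ≡ A (mod 10)] column 5: given G=0, A=6, carry-in 1, and digits 0,1,2,3,4,6,8,9 already taken and all letters distinct, U+G≡A (mod 10) forces U=5. So U=5.
Step 10. [col 6: O + C ≡ A (mod 10)] column 6 reads O+C+carry(0)=A with O=9, A=6; with digits 0,1,2,3,4,5,6,8,9 already taken and all letters distinct, the only value for C is 7 ⇒ C=7.

Answer: A=6, C=7, F=3, G=0, I=2, L=4, O=9, U=5, V=1, Y=8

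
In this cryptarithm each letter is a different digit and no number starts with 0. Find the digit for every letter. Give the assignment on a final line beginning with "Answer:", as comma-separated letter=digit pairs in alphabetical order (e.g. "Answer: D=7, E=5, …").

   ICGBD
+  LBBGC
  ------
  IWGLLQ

Step 1. [I] I is the leading digit of a 6-digit sum of two 5-digit numbers; the final carry is exactly 1. So I=1.
Step 2. [col 1: D + C ≡ Q (mod 10)] no forcing yet in column 1 (carry-in 0); D=3 is free and consistent — try it, so D=3.
Step 3. [col 1: D + C ≡ Q (mod 10)] column 1 (D + C ≡ Q (mod 10), carry-in 0) doesn't pin Q yet; pick Q=8 and continue, so Q=8.
Step 4. [col 1: D + C ≡ Q (mod 10)] column 1 reads D+C+carry(0)=Q with D=3, Q=8; with digits 1,3,8 already taken and all letters distinct, the only value for C is 5 ⇒ C=5.
Step 5. [col 2: B + G ≡ L (mod 10)] column 2 (B + G ≡ L (mod 10), carry-in 0) doesn't pin L yet; pick L=9 and continue. So L=9.
Step 6. [col 2: B + G ≡ L (mod 10)] B=2 is one option consistent with column 2 (B + G ≡ L (mod 10), carry-in 0) — take it, so B=2.
Step 7. [col 2: B + G ≡ L (mod 10)] in column 2 we have B+G≡L with carry-in 0; given B=2, L=9 and digits 1,2,3,5,8,9 already taken and all letters distinct, that pins G to 7 ⇒ G=7.
Step 8. [col 5: I + L ≡ W (mod 10)] column 5: given I=1, L=9, carry-in 0, and digits 1,2,3,5,7,8,9 already taken and all letters distinct, I+L≡W (mod 10) forces W=0. So W=0.

Answer: B=2, C=5, D=3, G=7, I=1, L=9, Q=8, W=0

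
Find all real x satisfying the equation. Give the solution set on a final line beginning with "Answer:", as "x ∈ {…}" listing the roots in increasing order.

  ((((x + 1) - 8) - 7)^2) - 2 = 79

Step 1. [((((x + 1) - 8) - 7)^2) - 2 = 79] peel the -2: add 2 from each side. So sub: (((x + 1) - 8) - 7)^2 = 81.
Step 2. [(((x + 1) - 8) - 7)^2 = 81] √ both sides: 81 ≥ 0 gives two branches ⇒ sqrt: ((x + 1) - 8) - 7 = 9 or -9.
Step 3. [((x + 1) - 8) - 7 = 9 or -9] add 7: x sits inside (… - 7) ⇒ sub: (x + 1) - 8 = 16 or -2.
Step 4. [(x + 1) - 8 = 16 or -2] -8 is outermost — add 8 both sides, so sub: x + 1 = 24 or 6.
Step 5. [x + 1 = 24 or 6] subtract 1: x sits inside (… + 1). So sub: x = 23 or 5.

Answer: x ∈ {5, 23}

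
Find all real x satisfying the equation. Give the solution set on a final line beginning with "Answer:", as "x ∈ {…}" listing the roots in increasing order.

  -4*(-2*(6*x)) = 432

Step 1. [-4*(-2*(6*x)) = 432] leading coefficient -4: divide by -4. So div: -2*(6*x) = -108.
Step 2. [-2*(6*x) = -108] -2 out front; divide by -2 ⇒ div: 6*x = 54.
Step 3. [6*x = 54] 6·(inner) — divide through by 6 ⇒ div: x = 9.

Answer: x ∈ {9}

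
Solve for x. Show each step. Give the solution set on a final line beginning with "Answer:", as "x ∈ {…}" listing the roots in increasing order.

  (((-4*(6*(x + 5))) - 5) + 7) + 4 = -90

Step 1. [(((-4*(6*(x + 5))) - 5) + 7) + 4 = -90] peel the +4: subtract 4 from each side, so sub: ((-4*(6*(x + 5))) - 5) + 7 = -94.
Step 2. [((-4*(6*(x + 5))) - 5) + 7 = -94] 7 comes off first (subtract 7) ⇒ sub: (-4*(6*(x + 5))) - 5 = -101.
Step 3. [(-4*(6*(x + 5))) - 5 = -101] add 5: x sits inside (… - 5). So sub: -4*(6*(x + 5)) = -96.
Step 4. [-4*(6*(x + 5)) = -96] leading coefficient -4: divide by -4, so div: 6*(x + 5) = 24.
Step 5. [6*(x + 5) = 24] 6·(inner) — divide through by 6 ⇒ div: x + 5 = 4.
Step 6. [x + 5 = 4] the outer +5 inverts by subtracting 5. So sub: x = -1.

Answer: x ∈ {-1}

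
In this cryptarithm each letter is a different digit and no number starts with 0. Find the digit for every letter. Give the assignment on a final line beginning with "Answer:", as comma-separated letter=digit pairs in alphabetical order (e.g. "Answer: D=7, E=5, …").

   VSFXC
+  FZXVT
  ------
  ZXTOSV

Step 1. [Z] Z is the leading digit of a 6-digit sum of two 5-digit numbers; the final carry is exactly 1 ⇒ Z=1.
Step 2. [col 1: C + T ≡ V (mod 10)] several values work for C in column 1 (C + T ≡ V (mod 10), carry-in 0); try C=5, so C=5.
Step 3. [col 1: C + T ≡ V (mod 10)] no forcing yet in column 1 (carry-in 0); T=9 is free and consistent — try it. So T=9.
Step 4. [col 1: C + T ≡ V (mod 10)] from column 1 (C=5, T=9, carry-in 0, digits 1,5,9 already taken and all letters distinct): V must equal 4. So V=4.
Step 5. [col 2: X + V ≡ S (mod 10)] column 2 (X + V ≡ S (mod 10), carry-in 1) doesn't pin S yet; pick S=7 and continue, so S=7.
Step 6. [col 2: X + V ≡ S (mod 10)] column 2: given V=4, S=7, carry-in 1, and digits 1,4,5,7,9 already taken and all letters distinct, X+V≡S (mod 10) forces X=2 ⇒ X=2.
Step 7. [col 3: F + X ≡ O (mod 10)] no forcing yet in column 3 (carry-in 0); F=8 is free and consistent — try it ⇒ F=8.
Step 8. [col 3: F + X ≡ O (mod 10)] from column 3 (F=8, X=2, carry-in 0, digits 1,2,4,5,7,8,9 already taken and all letters distinct): O must equal 0, so O=0.

Answer: C=5, F=8, O=0, S=7, T=9, V=4, X=2, Z=1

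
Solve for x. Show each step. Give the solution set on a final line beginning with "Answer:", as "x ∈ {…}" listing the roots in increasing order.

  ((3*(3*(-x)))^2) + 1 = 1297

Step 1. [((3*(3*(-x)))^2) + 1 = 1297] 1 comes off first (subtract 1) ⇒ sub: (3*(3*(-x)))^2 = 1296.
Step 2. [(3*(3*(-x)))^2 = 1296] 1296 ≥ 0, LHS is (·)² — take ±√, so sqrt: 3*(3*(-x)) = 36 or -36.
Step 3. [3*(3*(-x)) = 36 or -36] leading coefficient 3: divide by 3. So div: 3*(-x) = 12 or -12.
Step 4. [3*(-x) = 12 or -12] 3·(inner) — divide through by 3. So div: -x = 4 or -4.
Step 5. [-x = 4 or -4] LHS negated; negate both sides. So neg: x = -4 or 4.

Answer: x ∈ {-4, 4}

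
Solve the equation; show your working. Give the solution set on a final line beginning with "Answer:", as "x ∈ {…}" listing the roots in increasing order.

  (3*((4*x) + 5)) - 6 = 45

Step 1. [(3*((4*x) + 5)) - 6 = 45] 3 | LHS and 3 | 45: pull 3 out ⇒ factor: ((4*x) + 5) - 2 = 15.
Step 2. [((4*x) + 5) - 2 = 15] add 2: x sits inside (… - 2), so sub: (4*x) + 5 = 17.
Step 3. [(4*x) + 5 = 17] 5 comes off first (subtract 5), so sub: 4*x = 12.
Step 4. [4*x = 12] 4 out front; divide by 4. So div: x = 3.

Answer: x ∈ {3}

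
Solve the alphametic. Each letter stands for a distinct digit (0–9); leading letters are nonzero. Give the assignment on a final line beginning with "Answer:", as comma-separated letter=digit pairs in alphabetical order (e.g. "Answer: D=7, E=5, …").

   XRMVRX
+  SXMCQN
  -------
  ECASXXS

Step 1. [col 1: X + N ≡ S (mod 10)] several values work for N in column 1 (X + N ≡ S (mod 10), carry-in 0); try N=2, so N=2.
Step 2. [col 1: X + N ≡ S (mod 10)] several values work for X in column 1 (X + N ≡ S (mod 10), carry-in 0); try X=6. So X=6.
Step 3. [col 1: X + N ≡ S (mod 10)] from column 1 (X=6, N=2, carry-in 0, digits 2,6 already taken and all letters distinct): S must equal 8, so S=8.
Step 4. [col 2: R + Q ≡ X (mod 10)] several values work for Q in column 2 (R + Q ≡ X (mod 10), carry-in 0); try Q=9 ⇒ Q=9.
Step 5. [E] the sum has 7 digits but both addends have 6; that extra leading digit E is the final carry, namely 1. So E=1.
Step 6. [col 2: R + Q ≡ X (mod 10)] from column 2 (Q=9, X=6, carry-in 0, digits 1,2,6,8,9 already taken and all letters distinct): R must equal 7, so R=7.
Step 7. [col 3: V + C ≡ X (mod 10)] several values work for C in column 3 (V + C ≡ X (mod 10), carry-in 1); try C=5. So C=5.
Step 8. [col 3: V + C ≡ X (mod 10)] column 3: given C=5, X=6, carry-in 1, and digits 1,2,5,6,7,8,9 already taken and all letters distinct, V+C≡X (mod 10) forces V=0 ⇒ V=0.
Step 9. [col 4: M + M ≡ S (mod 10)] from column 4 (S=8, carry-in 0, digits 0,1,2,5,6,7,8,9 already taken and all letters distinct): M must equal 4, so M=4.
Step 10. [col 5: R + X ≡ A (mod 10)] column 5: given R=7, X=6, carry-in 0, and digits 0,1,2,4,5,6,7,8,9 already taken and all letters distinct, R+X≡A (mod 10) forces A=3. So A=3.

Answer: A=3, C=5, E=1, M=4, N=2, Q=9, R=7, S=8, V=0, X=6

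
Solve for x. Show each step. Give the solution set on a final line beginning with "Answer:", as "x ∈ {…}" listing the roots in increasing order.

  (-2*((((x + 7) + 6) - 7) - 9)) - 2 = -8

Step 1. [(-2*((((x + 7) + 6) - 7) - 9)) - 2 = -8] add 2: x sits inside (… - 2) ⇒ sub: -2*((((x + 7) + 6) - 7) - 9) = -6.
Step 2. [-2*((((x + 7) + 6) - 7) - 9) = -6] -2 out front; divide by -2 ⇒ div: (((x + 7) + 6) - 7) - 9 = 3.
Step 3. [(((x + 7) + 6) - 7) - 9 = 3] peel the -9: add 9 from each side. So sub: ((x + 7) + 6) - 7 = 12.
Step 4. [((x + 7) + 6) - 7 = 12] -7 is outermost — add 7 both sides ⇒ sub: (x + 7) + 6 = 19.
Step 5. [(x + 7) + 6 = 19] subtract 6: x sits inside (… + 6), so sub: x + 7 = 13.
Step 6. [x + 7 = 13] 7 comes off first (subtract 7). So sub: x = 6.

Answer: x ∈ {6}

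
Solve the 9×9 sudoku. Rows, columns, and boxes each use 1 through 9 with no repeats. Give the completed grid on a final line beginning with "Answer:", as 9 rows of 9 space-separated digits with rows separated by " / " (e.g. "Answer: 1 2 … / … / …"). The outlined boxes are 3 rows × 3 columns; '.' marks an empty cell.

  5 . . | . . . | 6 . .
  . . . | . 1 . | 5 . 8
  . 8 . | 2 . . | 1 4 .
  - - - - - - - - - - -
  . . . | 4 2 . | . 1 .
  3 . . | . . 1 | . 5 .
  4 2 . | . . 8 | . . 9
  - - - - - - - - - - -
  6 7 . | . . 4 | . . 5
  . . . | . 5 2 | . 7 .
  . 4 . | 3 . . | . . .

Step 1. [r6c3∈{1,5,6,7}] r6c3 is the only open cell in row 6 admitting 1. So r6c3=1.
Step 2. [r2c3∈{2,3,4,6,7,9}] r2c3 is the only open cell in row 2 admitting 4. So r2c3=4.
Step 3. [r3c6∈{3,5,6,7,9}] 5 has one home in row 3: r3c6 ⇒ r3c6=5.
Step 4. [r1c5∈{3,4,7,8,9}] in row 1, 4 fits only at r1c5. So r1c5=4.
Step 5. [r1c4∈{7,8,9}] in row 1, 8 fits only at r1c4 ⇒ r1c4=8.
Step 6. [r9c3∈{2,5,8,9}] r9c3 is the only open cell in row 9 admitting 5, so r9c3=5.
Step 7. [r1c2∈{1,3,9}] in row 1, 1 fits only at r1c2. So r1c2=1.
Step 8. [r7c4∈{1,9}] row 7 places 1 nowhere but r7c4, so r7c4=1.
Step 9. [r6c4∈{5,6,7}] across row 6, 5 lands solely at r6c4, so r6c4=5.
Step 10. [r4c2∈{5,6,9}] row 4 places 5 nowhere but r4c2 ⇒ r4c2=5.
Step 11. [r9c8∈{2,6,8,9}] 9 in box 3 is pinned to col 8, so r9c8≠9.
Step 12. [r4c9∈{3,6,7}] within box 3, every 7-candidate lies in col 9, so r4c9≠7.
Step 13. [r5c9∈{2,4,6,7}] box 6 has a naked pair {3,6} at r4c9 and r6c8, so r5c9≠6.
Step 14. [r7c7∈{2,3,8,9}] the only places for 8 in box 6 are along col 7 ⇒ r7c7≠8.
Step 15. [r4c7∈{3,7,8}] r4c9 and r6c8 in box 6 both hold exactly {3,6}; those values are spoken for, so r4c7≠3.
Step 16. [r7c8∈{2,3,8,9}] within box 3, every 9-candidate lies in col 8. So r7c8≠9.
Step 17. [r6c7∈{3,7}] box 6 has a naked pair {3,6} at r4c9 and r6c8, so r6c7≠3.
Step 18. [r6c7∈{7}] r6c7's peers cover all but 7, so r6c7=7.
Step 19. [r4c7∈{8}] r4c7 is down to just 8, so r4c7=8.
Step 20. [r5c3∈{6,7,8,9}] r5c3 is the only open cell in row 5 admitting 8, so r5c3=8.
Step 21. [r8c1∈{1,8,9}] in row 8, 8 fits only at r8c1. So r8c1=8.
Step 22. [r8c9∈{1,3,4,6}] across row 8, 1 lands solely at r8c9, so r8c9=1.
Step 23. [r8c4∈{6,9}] across row 8, 6 lands solely at r8c4. So r8c4=6.
Step 24. [r8c7∈{3,4,9}] 4 has one home in row 8: r8c7 ⇒ r8c7=4.
Step 25. [r7c7∈{2,3,9}] col 7 places 3 nowhere but r7c7 ⇒ r7c7=3.
Step 26. [r9c7∈{2,9}] in col 7, 9 fits only at r9c7. So r9c7=9.
Step 27. [r9c6∈{7}] only 7 remains possible at r9c6. So r9c6=7.
Step 28. [r7c5∈{8,9}] in box 8, 9 fits only at r7c5, so r7c5=9.
Step 29. [r7c3∈{2}] only 2 remains possible at r7c3. So r7c3=2.
Step 30. [r2c1∈{2,7,9}] r2c1 is the only open cell in col 1 admitting 2, so r2c1=2.
Step 31. [r2c4∈{7,9}] across row 2, 7 lands solely at r2c4, so r2c4=7.
Step 32. [r5c4∈{9}] r5c4 has the single candidate 9, so r5c4=9.
Step 33. [r5c2∈{6}] r5c2 has the single candidate 6. So r5c2=6.
Step 34. [r2c6∈{3,6,9}] r2c6 is the only open cell in row 2 admitting 6 ⇒ r2c6=6.
Step 35. [r3c5∈{3}] r3c5's peers cover all but 3. So r3c5=3.
Step 36. [r6c8∈{3,6}] r6c8 is the only open cell in row 6 admitting 3, so r6c8=3.
Step 37. [r3c9∈{7}] r3c9 has the single candidate 7 ⇒ r3c9=7.
Step 38. [r3c1∈{9}] r3c1 has the single candidate 9 ⇒ r3c1=9.
Step 39. [r9c8∈{2,6,8}] across col 8, 6 lands solely at r9c8, so r9c8=6.
Step 40. [r1c9∈{2,3}] 3 has one home in col 9: r1c9 ⇒ r1c9=3.
Step 41. [r4c3∈{7,9}] row 4 places 9 nowhere but r4c3. So r4c3=9.
Step 42. [r9c9∈{2}] r9c9 has the single candidate 2, so r9c9=2.
Step 43. [r2c2∈{3}] r2c2 has the single candidate 3, so r2c2=3.
Step 44. [r2c8∈{9}] r2c8's peers cover all but 9. So r2c8=9.
Step 45. [r5c7∈{2}] r5c7 has the single candidate 2, so r5c7=2.
Step 46. [r6c5∈{6}] only 6 remains possible at r6c5, so r6c5=6.
Step 47. [r9c1∈{1}] r9c1 has the single candidate 1. So r9c1=1.
Step 48. [r7c8∈{8}] only 8 remains possible at r7c8, so r7c8=8.
Step 49. [r1c3∈{7}] r1c3's peers cover all but 7, so r1c3=7.
Step 50. [r4c6∈{3}] r4c6 is down to just 3, so r4c6=3.
Step 51. [r8c3∈{3}] r8c3 is down to just 3. So r8c3=3.
Step 52. [r3c3∈{6}] nothing but 6 survives at r3c3, so r3c3=6.
Step 53. [r5c5∈{7}] r5c5 has the single candidate 7. So r5c5=7.
Step 54. [r8c2∈{9}] r8c2 is down to just 9. So r8c2=9.
Step 55. [r9c5∈{8}] r9c5 is down to just 8, so r9c5=8.
Step 56. [r1c8∈{2}] r1c8 has the single candidate 2 ⇒ r1c8=2.
Step 57. [r4c1∈{7}] only 7 remains possible at r4c1, so r4c1=7.
Step 58. [r5c9∈{4}] nothing but 4 survives at r5c9 ⇒ r5c9=4.
Step 59. [r1c6∈{9}] nothing but 9 survives at r1c6. So r1c6=9.
Step 60. [r4c9∈{6}] only 6 remains possible at r4c9 ⇒ r4c9=6.

Answer: 5 1 7 8 4 9 6 2 3 / 2 3 4 7 1 6 5 9 8 / 9 8 6 2 3 5 1 4 7 / 7 5 9 4 2 3 8 1 6 / 3 6 8 9 7 1 2 5 4 / 4 2 1 5 6 8 7 3 9 / 6 7 2 1 9 4 3 8 5 / 8 9 3 6 5 2 4 7 1 / 1 4 5 3 8 7 9 6 2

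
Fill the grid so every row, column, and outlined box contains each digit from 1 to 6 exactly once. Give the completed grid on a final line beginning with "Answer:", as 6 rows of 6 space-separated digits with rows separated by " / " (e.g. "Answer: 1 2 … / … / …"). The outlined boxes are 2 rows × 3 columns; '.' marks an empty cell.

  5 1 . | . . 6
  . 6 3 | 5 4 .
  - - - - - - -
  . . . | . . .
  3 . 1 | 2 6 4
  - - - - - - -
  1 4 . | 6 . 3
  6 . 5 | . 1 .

Step 1. [r5c3∈{2}] only 2 remains possible at r5c3 ⇒ r5c3=2.
Step 2. [r3c6∈{1,5}] in col 6, 5 fits only at r3c6, so r3c6=5.
Step 3. [r1c4∈{3}] r1c4 has the single candidate 3 ⇒ r1c4=3.
Step 4. [r3c1∈{2,4}] 4 has one home in col 1: r3c1 ⇒ r3c1=4.
Step 5. [r6c6∈{2}] r6c6 is down to just 2. So r6c6=2.
Step 6. [r3c2∈{2}] r3c2 is down to just 2 ⇒ r3c2=2.
Step 7. [r6c2∈{3}] r6c2 is down to just 3, so r6c2=3.
Step 8. [r1c5∈{2}] nothing but 2 survives at r1c5, so r1c5=2.
Step 9. [r1c3∈{4}] r1c3 is down to just 4 ⇒ r1c3=4.
Step 10. [r4c2∈{5}] nothing but 5 survives at r4c2, so r4c2=5.
Step 11. [r2c6∈{1}] r2c6 is down to just 1 ⇒ r2c6=1.
Step 12. [r3c5∈{3}] r3c5 is down to just 3. So r3c5=3.
Step 13. [r3c4∈{1}] only 1 remains possible at r3c4, so r3c4=1.
Step 14. [r2c1∈{2}] r2c1's peers cover all but 2. So r2c1=2.
Step 15. [r3c3∈{6}] r3c3 is down to just 6. So r3c3=6.
Step 16. [r5c5∈{5}] r5c5 has the single candidate 5 ⇒ r5c5=5.
Step 17. [r6c4∈{4}] nothing but 4 survives at r6c4, so r6c4=4.

Answer: 5 1 4 3 2 6 / 2 6 3 5 4 1 / 4 2 6 1 3 5 / 3 5 1 2 6 4 / 1 4 2 6 5 3 / 6 3 5 4 1 2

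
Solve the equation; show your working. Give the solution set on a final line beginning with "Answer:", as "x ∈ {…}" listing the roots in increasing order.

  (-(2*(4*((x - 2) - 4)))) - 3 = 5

Step 1. [(-(2*(4*((x - 2) - 4)))) - 3 = 5] add 3: x sits inside (… - 3) ⇒ sub: -(2*(4*((x - 2) - 4))) = 8.
Step 2. [-(2*(4*((x - 2) - 4))) = 8] flip signs both sides, so neg: 2*(4*((x - 2) - 4)) = -8.
Step 3. [2*(4*((x - 2) - 4)) = -8] 2 out front; divide by 2 ⇒ div: 4*((x - 2) - 4) = -4.
Step 4. [4*((x - 2) - 4) = -4] leading coefficient 4: divide by 4 ⇒ div: (x - 2) - 4 = -1.
Step 5. [(x - 2) - 4 = -1] the outer -4 inverts by adding 4 ⇒ sub: x - 2 = 3.
Step 6. [x - 2 = 3] -2 is outermost — add 2 both sides ⇒ sub: x = 5.

Answer: x ∈ {5}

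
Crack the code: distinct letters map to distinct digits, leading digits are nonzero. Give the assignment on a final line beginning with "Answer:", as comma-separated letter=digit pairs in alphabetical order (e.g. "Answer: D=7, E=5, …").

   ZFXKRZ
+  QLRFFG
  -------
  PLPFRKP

Step 1. [col 1: Z + G ≡ P (mod 10)] column 1 (Z + G ≡ P (mod 10), carry-in 0) doesn't pin P yet; pick P=1 and continue, so P=1.
Step 2. [col 1: Z + G ≡ P (mod 10)] G=3 is one option consistent with column 1 (Z + G ≡ P (mod 10), carry-in 0) — take it, so G=3.
Step 3. [col 1: Z + G ≡ P (mod 10)] column 1: given G=3, P=1, carry-in 0, and digits 1,3 already taken and all letters distinct, Z+G≡P (mod 10) forces Z=8 ⇒ Z=8.
Step 4. [col 2: R + F ≡ K (mod 10)] several values work for F in column 2 (R + F ≡ K (mod 10), carry-in 1); try F=4. So F=4.
Step 5. [col 2: R + F ≡ K (mod 10)] no forcing yet in column 2 (carry-in 1); R=5 is free and consistent — try it, so R=5.
Step 6. [col 2: R + F ≡ K (mod 10)] column 2 reads R+F+carry(1)=K with R=5, F=4; with digits 1,3,4,5,8 already taken and all letters distinct, the only value for K is 0 ⇒ K=0.
Step 7. [col 4: X + R ≡ F (mod 10)] from column 4 (R=5, F=4, carry-in 0, digits 0,1,3,4,5,8 already taken and all letters distinct): X must equal 9. So X=9.
Step 8. [col 5: F + L ≡ P (mod 10)] from column 5 (F=4, P=1, carry-in 1, digits 0,1,3,4,5,8,9 already taken and all letters distinct): L must equal 6. So L=6.
Step 9. [col 6: Z + Q ≡ L (mod 10)] from column 6 (Z=8, L=6, carry-in 1, digits 0,1,3,4,5,6,8,9 already taken and all letters distinct): Q must equal 7, so Q=7.

Answer: F=4, G=3, K=0, L=6, P=1, Q=7, R=5, X=9, Z=8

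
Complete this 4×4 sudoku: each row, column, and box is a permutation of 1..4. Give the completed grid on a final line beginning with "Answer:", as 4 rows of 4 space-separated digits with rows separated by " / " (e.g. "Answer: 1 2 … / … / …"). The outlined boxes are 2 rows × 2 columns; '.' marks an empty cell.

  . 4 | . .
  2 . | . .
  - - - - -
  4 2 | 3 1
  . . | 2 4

Step 1. [r2c4∈{3}] nothing but 3 survives at r2c4. So r2c4=3.
Step 2. [r2c2∈{1}] r2c2 has the single candidate 1. So r2c2=1.
Step 3. [r1c1∈{3}] r1c1 has the single candidate 3, so r1c1=3.
Step 4. [r1c4∈{2}] nothing but 2 survives at r1c4 ⇒ r1c4=2.
Step 5. [r2c3∈{4}] r2c3 has the single candidate 4. So r2c3=4.
Step 6. [r1c3∈{1}] only 1 remains possible at r1c3. So r1c3=1.
Step 7. [r4c2∈{3}] nothing but 3 survives at r4c2 ⇒ r4c2=3.
Step 8. [r4c1∈{1}] r4c1 is down to just 1. So r4c1=1.

Answer: 3 4 1 2 / 2 1 4 3 / 4 2 3 1 / 1 3 2 4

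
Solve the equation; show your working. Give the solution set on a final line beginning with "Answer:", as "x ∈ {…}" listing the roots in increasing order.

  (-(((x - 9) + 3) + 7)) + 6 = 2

Step 1. [(-(((x - 9) + 3) + 7)) + 6 = 2] peel the +6: subtract 6 from each side. So sub: -(((x - 9) + 3) + 7) = -4.
Step 2. [-(((x - 9) + 3) + 7) = -4] LHS negated; negate both sides ⇒ neg: ((x - 9) + 3) + 7 = 4.
Step 3. [((x - 9) + 3) + 7 = 4] 7 comes off first (subtract 7) ⇒ sub: (x - 9) + 3 = -3.
Step 4. [(x - 9) + 3 = -3] peel the +3: subtract 3 from each side. So sub: x - 9 = -6.
Step 5. [x - 9 = -6] add 9: x sits inside (… - 9), so sub: x = 3.

Answer: x ∈ {3}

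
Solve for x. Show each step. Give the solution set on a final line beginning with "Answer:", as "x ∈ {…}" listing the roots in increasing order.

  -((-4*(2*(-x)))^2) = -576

Step 1. [-((-4*(2*(-x)))^2) = -576] LHS negated; negate both sides, so neg: (-4*(2*(-x)))^2 = 576.
Step 2. [(-4*(2*(-x)))^2 = 576] √ both sides: 576 ≥ 0 gives two branches ⇒ sqrt: -4*(2*(-x)) = 24 or -24.
Step 3. [-4*(2*(-x)) = 24 or -24] leading coefficient -4: divide by -4 ⇒ div: 2*(-x) = -6 or 6.
Step 4. [2*(-x) = -6 or 6] divide by the outer 2. So div: -x = -3 or 3.
Step 5. [-x = -3 or 3] leading − — multiply by −1 ⇒ neg: x = 3 or -3.

Answer: x ∈ {-3, 3}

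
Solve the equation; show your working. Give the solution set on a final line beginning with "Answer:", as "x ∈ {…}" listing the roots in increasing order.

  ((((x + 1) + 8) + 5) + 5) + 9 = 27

Step 1. [((((x + 1) + 8) + 5) + 5) + 9 = 27] peel the +9: subtract 9 from each side, so sub: (((x + 1) + 8) + 5) + 5 = 18.
Step 2. [(((x + 1) + 8) + 5) + 5 = 18] 5 comes off first (subtract 5). So sub: ((x + 1) + 8) + 5 = 13.
Step 3. [((x + 1) + 8) + 5 = 13] the outer +5 inverts by subtracting 5. So sub: (x + 1) + 8 = 8.
Step 4. [(x + 1) + 8 = 8] peel the +8: subtract 8 from each side, so sub: x + 1 = 0.
Step 5. [x + 1 = 0] peel the +1: subtract 1 from each side ⇒ sub: x = -1.

Answer: x ∈ {-1}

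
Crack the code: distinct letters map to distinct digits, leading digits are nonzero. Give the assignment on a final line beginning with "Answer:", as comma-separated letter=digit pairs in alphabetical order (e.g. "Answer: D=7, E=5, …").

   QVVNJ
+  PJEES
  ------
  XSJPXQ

Step 1. [X] X is the leading digit of a 6-digit sum of two 5-digit numbers; the final carry is exactly 1 ⇒ X=1.
Step 2. [col 1: J + S ≡ Q (mod 10)] no forcing yet in column 1 (carry-in 0); J=2 is free and consistent — try it ⇒ J=2.
Step 3. [col 1: J + S ≡ Q (mod 10)] column 1 (J + S ≡ Q (mod 10), carry-in 0) doesn't pin S yet; pick S=3 and continue ⇒ S=3.
Step 4. [col 1: J + S ≡ Q (mod 10)] in column 1 we have J+S≡Q with carry-in 0; given J=2, S=3 and digits 1,2,3 already taken and all letters distinct, that pins Q to 5 ⇒ Q=5.
Step 5. [col 2: N + E ≡ X (mod 10)] several values work for E in column 2 (N + E ≡ X (mod 10), carry-in 0); try E=7 ⇒ E=7.
Step 6. [col 2: N + E ≡ X (mod 10)] from column 2 (E=7, X=1, carry-in 0, digits 1,2,3,5,7 already taken and all letters distinct): N must equal 4 ⇒ N=4.
Step 7. [col 3: V + E ≡ P (mod 10)] several values work for P in column 3 (V + E ≡ P (mod 10), carry-in 1); try P=8, so P=8.
Step 8. [col 3: V + E ≡ P (mod 10)] column 3 reads V+E+carry(1)=P with E=7, P=8; with digits 1,2,3,4,5,7,8 already taken and all letters distinct, the only value for V is 0 ⇒ V=0.

Answer: E=7, J=2, N=4, P=8, Q=5, S=3, V=0, X=1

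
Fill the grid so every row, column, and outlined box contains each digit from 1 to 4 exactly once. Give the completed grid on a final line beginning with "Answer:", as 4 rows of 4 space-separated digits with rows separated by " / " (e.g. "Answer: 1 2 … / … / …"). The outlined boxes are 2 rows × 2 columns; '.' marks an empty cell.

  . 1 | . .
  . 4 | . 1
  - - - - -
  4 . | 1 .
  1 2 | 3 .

Step 1. [r1c4∈{2,3,4}] r1c4 is the only open cell in col 4 admitting 3 ⇒ r1c4=3.
Step 2. [r2c3∈{2}] r2c3 has the single candidate 2, so r2c3=2.
Step 3. [r3c4∈{2}] r3c4 is down to just 2, so r3c4=2.
Step 4. [r1c3∈{4}] r1c3's peers cover all but 4, so r1c3=4.
Step 5. [r4c4∈{4}] r4c4 is down to just 4 ⇒ r4c4=4.
Step 6. [r1c1∈{2}] nothing but 2 survives at r1c1. So r1c1=2.
Step 7. [r3c2∈{3}] only 3 remains possible at r3c2 ⇒ r3c2=3.
Step 8. [r2c1∈{3}] only 3 remains possible at r2c1 ⇒ r2c1=3.

Answer: 2 1 4 3 / 3 4 2 1 / 4 3 1 2 / 1 2 3 4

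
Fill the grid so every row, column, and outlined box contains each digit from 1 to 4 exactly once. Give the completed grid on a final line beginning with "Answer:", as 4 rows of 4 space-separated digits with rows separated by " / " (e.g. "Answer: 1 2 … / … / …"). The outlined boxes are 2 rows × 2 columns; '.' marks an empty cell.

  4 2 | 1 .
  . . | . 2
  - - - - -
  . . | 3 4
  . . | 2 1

Step 1. [r3c2∈{1}] r3c2 has the single candidate 1 ⇒ r3c2=1.
Step 2. [r4c1∈{3}] only 3 remains possible at r4c1 ⇒ r4c1=3.
Step 3. [r4c2∈{4}] only 4 remains possible at r4c2 ⇒ r4c2=4.
Step 4. [r1c4∈{3}] r1c4 is down to just 3. So r1c4=3.
Step 5. [r2c1∈{1}] only 1 remains possible at r2c1, so r2c1=1.
Step 6. [r2c2∈{3}] r2c2 is down to just 3, so r2c2=3.
Step 7. [r3c1∈{2}] r3c1 is down to just 2 ⇒ r3c1=2.
Step 8. [r2c3∈{4}] r2c3 has the single candidate 4. So r2c3=4.

Answer: 4 2 1 3 / 1 3 4 2 / 2 1 3 4 / 3 4 2 1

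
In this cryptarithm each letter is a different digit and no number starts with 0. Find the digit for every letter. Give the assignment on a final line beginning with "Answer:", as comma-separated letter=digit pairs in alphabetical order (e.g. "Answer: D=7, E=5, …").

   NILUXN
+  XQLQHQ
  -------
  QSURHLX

Step 1. [col 1: N + Q ≡ X (mod 10)] column 1 (N + Q ≡ X (mod 10), carry-in 0) doesn't pin N yet; pick N=8 and continue ⇒ N=8.
Step 2. [col 1: N + Q ≡ X (mod 10)] several values work for Q in column 1 (N + Q ≡ X (mod 10), carry-in 0); try Q=1, so Q=1.
Step 3. [col 1: N + Q ≡ X (mod 10)] column 1: given N=8, Q=1, carry-in 0, and digits 1,8 already taken and all letters distinct, N+Q≡X (mod 10) forces X=9 ⇒ X=9.
Step 4. [col 2: X + H ≡ L (mod 10)] several values work for H in column 2 (X + H ≡ L (mod 10), carry-in 0); try H=6, so H=6.
Step 5. [col 2: X + H ≡ L (mod 10)] column 2: given X=9, H=6, carry-in 0, and digits 1,6,8,9 already taken and all letters distinct, X+H≡L (mod 10) forces L=5, so L=5.
Step 6. [col 3: U + Q ≡ H (mod 10)] in column 3 we have U+Q≡H with carry-in 1; given Q=1, H=6 and digits 1,5,6,8,9 already taken and all letters distinct, that pins U to 4 ⇒ U=4.
Step 7. [col 4: L + L ≡ R (mod 10)] column 4: given L=5, carry-in 0, and digits 1,4,5,6,8,9 already taken and all letters distinct, L+L≡R (mod 10) forces R=0, so R=0.
Step 8. [col 5: I + Q ≡ U (mod 10)] column 5 reads I+Q+carry(1)=U with Q=1, U=4; with digits 0,1,4,5,6,8,9 already taken and all letters distinct, the only value for I is 2, so I=2.
Step 9. [col 6: N + X ≡ S (mod 10)] in column 6 we have N+X≡S with carry-in 0; given N=8, X=9 and digits 0,1,2,4,5,6,8,9 already taken and all letters distinct, that pins S to 7, so S=7.

Answer: H=6, I=2, L=5, N=8, Q=1, R=0, S=7, U=4, X=9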